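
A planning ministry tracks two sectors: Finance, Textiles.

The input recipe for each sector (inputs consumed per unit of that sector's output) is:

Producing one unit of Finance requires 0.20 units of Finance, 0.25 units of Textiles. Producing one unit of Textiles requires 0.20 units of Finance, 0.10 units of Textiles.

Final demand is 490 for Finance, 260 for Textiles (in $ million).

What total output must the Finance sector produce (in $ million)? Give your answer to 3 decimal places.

x_1 = 735.821

I − A =
  [   0.80    -0.20]
  [  -0.25     0.90]
det(I−A) = (0.80)(0.90) − (-0.20)(-0.25) = 0.6700
adj(I−A) = [[0.90, 0.20], [0.25, 0.80]]
(I − A)⁻¹ = adj(I−A) / det(I−A) ≈
  [   1.3433     0.2985]
  [   0.3731     1.1940]
x = (I − A)⁻¹ d = adj(I−A)·d / det(I−A), with det(I−A) = 0.6700:
  x_1 = (0.90·490 + 0.20·260) / 0.6700 = 493.00 / 0.6700 ≈ 735.821
  x_2 = (0.25·490 + 0.80·260) / 0.6700 = 330.50 / 0.6700 ≈ 493.284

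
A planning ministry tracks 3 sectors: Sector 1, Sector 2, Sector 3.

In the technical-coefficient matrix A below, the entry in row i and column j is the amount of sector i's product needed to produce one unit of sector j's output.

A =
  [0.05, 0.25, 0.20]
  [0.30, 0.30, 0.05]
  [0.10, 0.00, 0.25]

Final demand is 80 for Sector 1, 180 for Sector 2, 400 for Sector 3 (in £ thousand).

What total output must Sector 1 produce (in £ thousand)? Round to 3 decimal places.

x_1 = 320.070

I − A =
  [   0.95    -0.25    -0.20]
  [  -0.30     0.70    -0.05]
  [  -0.10     0.00     0.75]
Cofactors of I−A, C_ij = (−1)^(i+j)·(minor ij) (rows/columns in the sector order above):
  C_11 = (0.70)(0.75) − (-0.05)(0.00) = 0.5250
  C_12 = −[(-0.30)(0.75) − (-0.05)(-0.10)] = 0.2300
  C_13 = (-0.30)(0.00) − (0.70)(-0.10) = 0.0700
  C_21 = −[(-0.25)(0.75) − (-0.20)(0.00)] = 0.1875
  C_22 = (0.95)(0.75) − (-0.20)(-0.10) = 0.6925
  C_23 = −[(0.95)(0.00) − (-0.25)(-0.10)] = 0.0250
  C_31 = (-0.25)(-0.05) − (-0.20)(0.70) = 0.1525
  C_32 = −[(0.95)(-0.05) − (-0.20)(-0.30)] = 0.1075
  C_33 = (0.95)(0.70) − (-0.25)(-0.30) = 0.5900
det(I−A) = Σ_j (I−A)_1j·C_1j = (0.95)(0.5250) + (-0.25)(0.2300) + (-0.20)(0.0700) = 0.42725
adj(I−A) = Cᵀ =
  [ 0.5250   0.1875   0.1525]
  [ 0.2300   0.6925   0.1075]
  [ 0.0700   0.0250   0.5900]
(I − A)⁻¹ = adj(I−A) / det(I−A) ≈
  [   1.2288     0.4389     0.3569]
  [   0.5383     1.6208     0.2516]
  [   0.1638     0.0585     1.3809]
x = (I − A)⁻¹ d = adj(I−A)·d / det(I−A), with det(I−A) = 0.42725:
  x_1 = (0.5250·80 + 0.1875·180 + 0.1525·400) / 0.42725 = 136.75 / 0.42725 ≈ 320.070
  x_2 = (0.2300·80 + 0.6925·180 + 0.1075·400) / 0.42725 = 186.05 / 0.42725 ≈ 435.459
  x_3 = (0.0700·80 + 0.0250·180 + 0.5900·400) / 0.42725 = 246.10 / 0.42725 ≈ 576.009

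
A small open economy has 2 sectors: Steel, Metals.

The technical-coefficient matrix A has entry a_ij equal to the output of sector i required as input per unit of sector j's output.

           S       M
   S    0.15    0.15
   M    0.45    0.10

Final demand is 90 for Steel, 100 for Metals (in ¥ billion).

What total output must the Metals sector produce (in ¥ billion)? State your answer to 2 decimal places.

x_M = 179.93

I − A =
  [   0.85    -0.15]
  [  -0.45     0.90]
det(I−A) = (0.85)(0.90) − (-0.15)(-0.45) = 0.6975
adj(I−A) = [[0.90, 0.15], [0.45, 0.85]]
(I − A)⁻¹ = adj(I−A) / det(I−A) ≈
  [   1.2903     0.2151]
  [   0.6452     1.2186]
x = (I − A)⁻¹ d = adj(I−A)·d / det(I−A), with det(I−A) = 0.6975:
  x_S = (0.90·90 + 0.15·100) / 0.6975 = 96.00 / 0.6975 ≈ 137.63
  x_M = (0.45·90 + 0.85·100) / 0.6975 = 125.50 / 0.6975 ≈ 179.93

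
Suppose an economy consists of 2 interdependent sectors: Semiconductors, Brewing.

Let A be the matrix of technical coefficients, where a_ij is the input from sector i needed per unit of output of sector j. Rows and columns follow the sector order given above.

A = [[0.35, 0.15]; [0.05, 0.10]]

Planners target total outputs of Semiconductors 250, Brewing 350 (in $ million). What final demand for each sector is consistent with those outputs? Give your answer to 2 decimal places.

d_1 = 110.00, d_2 = 302.50

I − A =
  [   0.65    -0.15]
  [  -0.05     0.90]
d = (I − A) x:
  d_1 = (+0.65)·250 + (-0.15)·350 = 110.00
  d_2 = (-0.05)·250 + (+0.90)·350 = 302.50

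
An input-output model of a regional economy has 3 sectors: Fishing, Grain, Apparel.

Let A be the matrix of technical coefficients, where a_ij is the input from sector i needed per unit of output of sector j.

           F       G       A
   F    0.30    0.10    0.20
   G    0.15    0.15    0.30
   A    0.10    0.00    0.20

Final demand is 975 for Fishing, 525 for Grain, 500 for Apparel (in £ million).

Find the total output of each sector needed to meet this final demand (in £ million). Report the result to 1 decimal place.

I − A =
  [   0.70    -0.10    -0.20]
  [  -0.15     0.85    -0.30]
  [  -0.10     0.00     0.80]
Cofactors of I−A, C_ij = (−1)^(i+j)·(minor ij) (rows/columns in the sector order above):
  C_11 = (0.85)(0.80) − (-0.30)(0.00) = 0.6800
  C_12 = −[(-0.15)(0.80) − (-0.30)(-0.10)] = 0.1500
  C_13 = (-0.15)(0.00) − (0.85)(-0.10) = 0.0850
  C_21 = −[(-0.10)(0.80) − (-0.20)(0.00)] = 0.0800
  C_22 = (0.70)(0.80) − (-0.20)(-0.10) = 0.5400
  C_23 = −[(0.70)(0.00) − (-0.10)(-0.10)] = 0.0100
  C_31 = (-0.10)(-0.30) − (-0.20)(0.85) = 0.2000
  C_32 = −[(0.70)(-0.30) − (-0.20)(-0.15)] = 0.2400
  C_33 = (0.70)(0.85) − (-0.10)(-0.15) = 0.5800
det(I−A) = Σ_j (I−A)_1j·C_1j = (0.70)(0.6800) + (-0.10)(0.1500) + (-0.20)(0.0850) = 0.4440
adj(I−A) = Cᵀ =
  [ 0.6800   0.0800   0.2000]
  [ 0.1500   0.5400   0.2400]
  [ 0.0850   0.0100   0.5800]
(I − A)⁻¹ = adj(I−A) / det(I−A) ≈
  [   1.5315     0.1802     0.4505]
  [   0.3378     1.2162     0.5405]
  [   0.1914     0.0225     1.3063]
x = (I − A)⁻¹ d = adj(I−A)·d / det(I−A), with det(I−A) = 0.4440:
  x_F = (0.6800·975 + 0.0800·525 + 0.2000·500) / 0.4440 = 805.00 / 0.4440 ≈ 1813.1
  x_G = (0.1500·975 + 0.5400·525 + 0.2400·500) / 0.4440 = 549.75 / 0.4440 ≈ 1238.2
  x_A = (0.0850·975 + 0.0100·525 + 0.5800·500) / 0.4440 = 378.125 / 0.4440 ≈ 851.6

x_F = 1813.1, x_G = 1238.2, x_A = 851.6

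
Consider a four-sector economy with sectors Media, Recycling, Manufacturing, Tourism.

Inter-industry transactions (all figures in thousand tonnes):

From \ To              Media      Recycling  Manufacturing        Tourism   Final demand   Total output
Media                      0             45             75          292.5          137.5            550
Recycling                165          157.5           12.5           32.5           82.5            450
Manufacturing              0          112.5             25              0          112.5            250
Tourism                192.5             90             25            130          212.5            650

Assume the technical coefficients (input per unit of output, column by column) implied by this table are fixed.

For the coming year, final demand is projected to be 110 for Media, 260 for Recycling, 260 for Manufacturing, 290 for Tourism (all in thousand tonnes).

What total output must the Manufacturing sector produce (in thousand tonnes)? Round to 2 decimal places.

Technical coefficients a_ij = z_ij / X_j:
  a_11 = 0/550 = 0.00, a_21 = 165/550 = 0.30, a_31 = 0/550 = 0.00, a_41 = 192.5/550 = 0.35
  a_12 = 45/450 = 0.10, a_22 = 157.5/450 = 0.35, a_32 = 112.5/450 = 0.25, a_42 = 90/450 = 0.20
  a_13 = 75/250 = 0.30, a_23 = 12.5/250 = 0.05, a_33 = 25/250 = 0.10, a_43 = 25/250 = 0.10
  a_14 = 292.5/650 = 0.45, a_24 = 32.5/650 = 0.05, a_34 = 0/650 = 0.00, a_44 = 130/650 = 0.20
I − A =
  [   1.00    -0.10    -0.30    -0.45]
  [  -0.30     0.65    -0.05    -0.05]
  [   0.00    -0.25     0.90     0.00]
  [  -0.35    -0.20    -0.10     0.80]
Compute the cofactors C_ij = (−1)^(i+j)·(3×3 minor ij) of I−A; the adjugate is their transpose:
adj(I−A) = Cᵀ =
  [ 0.447750   0.224250   0.191250   0.265875]
  [ 0.231750   0.578250   0.127875   0.166500]
  [ 0.064375   0.160625   0.354875   0.046250]
  [ 0.261875   0.262750   0.160000   0.523000]
det(I−A) = Σ_j (I−A)_1j·C_1j = (1.00)(0.447750) + (-0.10)(0.231750) + (-0.30)(0.064375) + (-0.45)(0.261875) = 0.28741875
(I − A)⁻¹ = adj(I−A) / det(I−A) ≈
  [   1.5578     0.7802     0.6654     0.9250]
  [   0.8063     2.0119     0.4449     0.5793]
  [   0.2240     0.5589     1.2347     0.1609]
  [   0.9111     0.9142     0.5567     1.8196]
x = (I − A)⁻¹ d = adj(I−A)·d / det(I−A), with det(I−A) = 0.28741875:
  x_1 = (0.447750·110 + 0.224250·260 + 0.191250·260 + 0.265875·290) / 0.28741875 = 234.38625 / 0.28741875 ≈ 815.49
  x_2 = (0.231750·110 + 0.578250·260 + 0.127875·260 + 0.166500·290) / 0.28741875 = 257.37 / 0.28741875 ≈ 895.45
  x_3 = (0.064375·110 + 0.160625·260 + 0.354875·260 + 0.046250·290) / 0.28741875 = 154.52375 / 0.28741875 ≈ 537.63
  x_4 = (0.261875·110 + 0.262750·260 + 0.160000·260 + 0.523000·290) / 0.28741875 = 290.39125 / 0.28741875 ≈ 1010.34

x_3 = 537.63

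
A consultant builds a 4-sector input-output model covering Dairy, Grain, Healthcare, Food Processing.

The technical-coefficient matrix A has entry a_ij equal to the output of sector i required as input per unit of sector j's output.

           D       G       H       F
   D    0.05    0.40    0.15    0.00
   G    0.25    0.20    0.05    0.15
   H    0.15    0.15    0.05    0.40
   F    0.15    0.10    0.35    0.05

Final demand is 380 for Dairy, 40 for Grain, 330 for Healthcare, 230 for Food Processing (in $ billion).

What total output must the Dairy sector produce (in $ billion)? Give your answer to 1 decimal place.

I − A =
  [   0.95    -0.40    -0.15     0.00]
  [  -0.25     0.80    -0.05    -0.15]
  [  -0.15    -0.15     0.95    -0.40]
  [  -0.15    -0.10    -0.35     0.95]
Compute the cofactors C_ij = (−1)^(i+j)·(3×3 minor ij) of I−A; the adjugate is their transpose:
adj(I−A) = Cᵀ =
  [ 0.578750   0.332375   0.151750   0.116375]
  [ 0.230000   0.694000   0.134000   0.166000]
  [ 0.208750   0.254375   0.603750   0.294375]
  [ 0.192500   0.219250   0.260500   0.593250]
det(I−A) = Σ_j (I−A)_1j·C_1j = (0.95)(0.578750) + (-0.40)(0.230000) + (-0.15)(0.208750) + (0.00)(0.192500) = 0.4265
(I − A)⁻¹ = adj(I−A) / det(I−A) ≈
  [   1.3570     0.7793     0.3558     0.2729]
  [   0.5393     1.6272     0.3142     0.3892]
  [   0.4894     0.5964     1.4156     0.6902]
  [   0.4513     0.5141     0.6108     1.3910]
x = (I − A)⁻¹ d = adj(I−A)·d / det(I−A), with det(I−A) = 0.4265:
  x_D = (0.578750·380 + 0.332375·40 + 0.151750·330 + 0.116375·230) / 0.4265 = 310.06375 / 0.4265 ≈ 727.0
  x_G = (0.230000·380 + 0.694000·40 + 0.134000·330 + 0.166000·230) / 0.4265 = 197.56 / 0.4265 ≈ 463.2
  x_H = (0.208750·380 + 0.254375·40 + 0.603750·330 + 0.294375·230) / 0.4265 = 356.44375 / 0.4265 ≈ 835.7
  x_F = (0.192500·380 + 0.219250·40 + 0.260500·330 + 0.593250·230) / 0.4265 = 304.3325 / 0.4265 ≈ 713.6

x_D = 727.0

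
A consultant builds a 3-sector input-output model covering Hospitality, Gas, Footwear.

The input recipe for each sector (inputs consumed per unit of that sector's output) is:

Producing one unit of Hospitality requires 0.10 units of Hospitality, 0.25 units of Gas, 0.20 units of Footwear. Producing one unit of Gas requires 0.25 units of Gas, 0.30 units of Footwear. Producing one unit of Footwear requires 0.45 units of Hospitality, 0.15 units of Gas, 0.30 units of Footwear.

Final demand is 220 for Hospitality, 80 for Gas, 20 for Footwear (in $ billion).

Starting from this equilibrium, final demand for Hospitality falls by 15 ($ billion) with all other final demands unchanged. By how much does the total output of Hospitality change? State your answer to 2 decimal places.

Δx_H = -21.77

I − A =
  [   0.90     0.00    -0.45]
  [  -0.25     0.75    -0.15]
  [  -0.20    -0.30     0.70]
Cofactors of I−A, C_ij = (−1)^(i+j)·(minor ij) (rows/columns in the sector order above):
  C_11 = (0.75)(0.70) − (-0.15)(-0.30) = 0.4800
  C_12 = −[(-0.25)(0.70) − (-0.15)(-0.20)] = 0.2050
  C_13 = (-0.25)(-0.30) − (0.75)(-0.20) = 0.2250
  C_21 = −[(0.00)(0.70) − (-0.45)(-0.30)] = 0.1350
  C_22 = (0.90)(0.70) − (-0.45)(-0.20) = 0.5400
  C_23 = −[(0.90)(-0.30) − (0.00)(-0.20)] = 0.2700
  C_31 = (0.00)(-0.15) − (-0.45)(0.75) = 0.3375
  C_32 = −[(0.90)(-0.15) − (-0.45)(-0.25)] = 0.2475
  C_33 = (0.90)(0.75) − (0.00)(-0.25) = 0.6750
det(I−A) = Σ_j (I−A)_1j·C_1j = (0.90)(0.4800) + (0.00)(0.2050) + (-0.45)(0.2250) = 0.33075
adj(I−A) = Cᵀ =
  [ 0.4800   0.1350   0.3375]
  [ 0.2050   0.5400   0.2475]
  [ 0.2250   0.2700   0.6750]
(I − A)⁻¹ = adj(I−A) / det(I−A) ≈
  [   1.4512     0.4082     1.0204]
  [   0.6198     1.6327     0.7483]
  [   0.6803     0.8163     2.0408]
Δx = (I − A)⁻¹ Δd with Δd having -15 in the Hospitality component and 0 elsewhere.
So Δx_H = L_HH · (-15), where L_HH = adj(I−A)_HH / det(I−A) = 0.4800 / 0.33075.
Δx_H = 0.4800 × (-15) / 0.33075 = -7.20 / 0.33075 ≈ -21.77.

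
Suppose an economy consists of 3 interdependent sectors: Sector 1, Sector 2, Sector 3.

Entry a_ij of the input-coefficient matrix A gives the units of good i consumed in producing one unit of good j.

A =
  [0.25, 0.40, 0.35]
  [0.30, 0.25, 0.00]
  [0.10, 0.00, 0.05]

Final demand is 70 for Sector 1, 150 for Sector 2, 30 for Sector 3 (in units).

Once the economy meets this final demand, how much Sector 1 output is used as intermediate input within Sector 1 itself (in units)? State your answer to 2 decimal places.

z_11 = 72.79

I − A =
  [   0.75    -0.40    -0.35]
  [  -0.30     0.75     0.00]
  [  -0.10     0.00     0.95]
Cofactors of I−A, C_ij = (−1)^(i+j)·(minor ij) (rows/columns in the sector order above):
  C_11 = (0.75)(0.95) − (0.00)(0.00) = 0.7125
  C_12 = −[(-0.30)(0.95) − (0.00)(-0.10)] = 0.2850
  C_13 = (-0.30)(0.00) − (0.75)(-0.10) = 0.0750
  C_21 = −[(-0.40)(0.95) − (-0.35)(0.00)] = 0.3800
  C_22 = (0.75)(0.95) − (-0.35)(-0.10) = 0.6775
  C_23 = −[(0.75)(0.00) − (-0.40)(-0.10)] = 0.0400
  C_31 = (-0.40)(0.00) − (-0.35)(0.75) = 0.2625
  C_32 = −[(0.75)(0.00) − (-0.35)(-0.30)] = 0.1050
  C_33 = (0.75)(0.75) − (-0.40)(-0.30) = 0.4425
det(I−A) = Σ_j (I−A)_1j·C_1j = (0.75)(0.7125) + (-0.40)(0.2850) + (-0.35)(0.0750) = 0.394125
adj(I−A) = Cᵀ =
  [ 0.7125   0.3800   0.2625]
  [ 0.2850   0.6775   0.1050]
  [ 0.0750   0.0400   0.4425]
(I − A)⁻¹ = adj(I−A) / det(I−A) ≈
  [   1.8078     0.9642     0.6660]
  [   0.7231     1.7190     0.2664]
  [   0.1903     0.1015     1.1227]
First solve x = (I − A)⁻¹ d = adj(I−A)·d / det(I−A); in particular x_1 = (0.7125·70 + 0.3800·150 + 0.2625·30) / 0.394125 = 114.75 / 0.394125 ≈ 291.1513.
Intermediate flow from 1 to 1: z_11 = a_11 · x_1 = 0.25 × 114.75 / 0.394125 = 28.6875 / 0.394125 ≈ 72.79.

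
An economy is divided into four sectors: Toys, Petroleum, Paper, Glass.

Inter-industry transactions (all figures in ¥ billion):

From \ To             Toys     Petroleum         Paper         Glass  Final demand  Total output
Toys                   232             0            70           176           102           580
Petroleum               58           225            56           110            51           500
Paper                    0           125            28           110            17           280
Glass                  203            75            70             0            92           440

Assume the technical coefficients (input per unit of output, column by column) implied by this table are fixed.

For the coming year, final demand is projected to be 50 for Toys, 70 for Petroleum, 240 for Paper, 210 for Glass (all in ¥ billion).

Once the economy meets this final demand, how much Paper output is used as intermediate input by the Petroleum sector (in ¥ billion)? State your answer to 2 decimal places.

Technical coefficients a_ij = z_ij / X_j:
  a_11 = 232/580 = 0.40, a_21 = 58/580 = 0.10, a_31 = 0/580 = 0.00, a_41 = 203/580 = 0.35
  a_12 = 0/500 = 0.00, a_22 = 225/500 = 0.45, a_32 = 125/500 = 0.25, a_42 = 75/500 = 0.15
  a_13 = 70/280 = 0.25, a_23 = 56/280 = 0.20, a_33 = 28/280 = 0.10, a_43 = 70/280 = 0.25
  a_14 = 176/440 = 0.40, a_24 = 110/440 = 0.25, a_34 = 110/440 = 0.25, a_44 = 0/440 = 0.00
I − A =
  [   0.60     0.00    -0.25    -0.40]
  [  -0.10     0.55    -0.20    -0.25]
  [   0.00    -0.25     0.90    -0.25]
  [  -0.35    -0.15    -0.25     1.00]
Compute the cofactors C_ij = (−1)^(i+j)·(3×3 minor ij) of I−A; the adjugate is their transpose:
adj(I−A) = Cᵀ =
  [ 0.353750   0.150875   0.195125   0.228000]
  [ 0.180000   0.354625   0.186375   0.207250]
  [ 0.098750   0.137500   0.224500   0.130000]
  [ 0.175500   0.140375   0.152375   0.260750]
det(I−A) = Σ_j (I−A)_1j·C_1j = (0.60)(0.353750) + (0.00)(0.180000) + (-0.25)(0.098750) + (-0.40)(0.175500) = 0.1173625
(I − A)⁻¹ = adj(I−A) / det(I−A) ≈
  [   3.0142     1.2855     1.6626     1.9427]
  [   1.5337     3.0216     1.5880     1.7659]
  [   0.8414     1.1716     1.9129     1.1077]
  [   1.4954     1.1961     1.2983     2.2217]
First solve x = (I − A)⁻¹ d = adj(I−A)·d / det(I−A); in particular x_2 = (0.180000·50 + 0.354625·70 + 0.186375·240 + 0.207250·210) / 0.1173625 = 122.07625 / 0.1173625 ≈ 1040.1640.
Intermediate flow from 3 to 2: z_32 = a_32 · x_2 = 0.25 × 122.07625 / 0.1173625 = 30.5190625 / 0.1173625 ≈ 260.04.

z_32 = 260.04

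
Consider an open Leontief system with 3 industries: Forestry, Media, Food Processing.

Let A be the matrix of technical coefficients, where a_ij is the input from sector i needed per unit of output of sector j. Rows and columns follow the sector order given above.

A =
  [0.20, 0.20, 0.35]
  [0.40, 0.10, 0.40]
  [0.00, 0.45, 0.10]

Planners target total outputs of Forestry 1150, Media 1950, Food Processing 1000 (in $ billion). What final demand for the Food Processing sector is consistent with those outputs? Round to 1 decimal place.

I − A =
  [   0.80    -0.20    -0.35]
  [  -0.40     0.90    -0.40]
  [   0.00    -0.45     0.90]
d = (I − A) x:
  d_1 = (+0.80)·1150 + (-0.20)·1950 + (-0.35)·1000 = 180.0
  d_2 = (-0.40)·1150 + (+0.90)·1950 + (-0.40)·1000 = 895.0
  d_3 = (+0.00)·1150 + (-0.45)·1950 + (+0.90)·1000 = 22.5

d_3 = 22.5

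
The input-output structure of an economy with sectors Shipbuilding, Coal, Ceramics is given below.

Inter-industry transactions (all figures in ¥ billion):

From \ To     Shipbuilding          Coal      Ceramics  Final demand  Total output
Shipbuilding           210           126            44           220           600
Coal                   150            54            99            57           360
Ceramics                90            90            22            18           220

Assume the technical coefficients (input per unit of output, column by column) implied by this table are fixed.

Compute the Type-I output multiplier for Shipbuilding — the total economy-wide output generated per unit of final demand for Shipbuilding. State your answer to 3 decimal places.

Technical coefficients a_ij = z_ij / X_j:
  a_11 = 210/600 = 0.35, a_21 = 150/600 = 0.25, a_31 = 90/600 = 0.15
  a_12 = 126/360 = 0.35, a_22 = 54/360 = 0.15, a_32 = 90/360 = 0.25
  a_13 = 44/220 = 0.20, a_23 = 99/220 = 0.45, a_33 = 22/220 = 0.10
I − A =
  [   0.65    -0.35    -0.20]
  [  -0.25     0.85    -0.45]
  [  -0.15    -0.25     0.90]
Cofactors of I−A, C_ij = (−1)^(i+j)·(minor ij) (rows/columns in the sector order above):
  C_11 = (0.85)(0.90) − (-0.45)(-0.25) = 0.6525
  C_12 = −[(-0.25)(0.90) − (-0.45)(-0.15)] = 0.2925
  C_13 = (-0.25)(-0.25) − (0.85)(-0.15) = 0.1900
  C_21 = −[(-0.35)(0.90) − (-0.20)(-0.25)] = 0.3650
  C_22 = (0.65)(0.90) − (-0.20)(-0.15) = 0.5550
  C_23 = −[(0.65)(-0.25) − (-0.35)(-0.15)] = 0.2150
  C_31 = (-0.35)(-0.45) − (-0.20)(0.85) = 0.3275
  C_32 = −[(0.65)(-0.45) − (-0.20)(-0.25)] = 0.3425
  C_33 = (0.65)(0.85) − (-0.35)(-0.25) = 0.4650
det(I−A) = Σ_j (I−A)_1j·C_1j = (0.65)(0.6525) + (-0.35)(0.2925) + (-0.20)(0.1900) = 0.28375
adj(I−A) = Cᵀ =
  [ 0.6525   0.3650   0.3275]
  [ 0.2925   0.5550   0.3425]
  [ 0.1900   0.2150   0.4650]
(I − A)⁻¹ = adj(I−A) / det(I−A) ≈
  [   2.2996     1.2863     1.1542]
  [   1.0308     1.9559     1.2070]
  [   0.6696     0.7577     1.6388]
The output multiplier for sector j is the column-j sum of the Leontief inverse (I − A)⁻¹ = adj(I−A) / det(I−A).
Column 1 of adj(I−A): (0.6525, 0.2925, 0.1900); det(I−A) = 0.28375.
m_1 = (0.6525 + 0.2925 + 0.1900) / 0.28375 = 1.135 / 0.28375 = 4.000.

m_1 = 4.000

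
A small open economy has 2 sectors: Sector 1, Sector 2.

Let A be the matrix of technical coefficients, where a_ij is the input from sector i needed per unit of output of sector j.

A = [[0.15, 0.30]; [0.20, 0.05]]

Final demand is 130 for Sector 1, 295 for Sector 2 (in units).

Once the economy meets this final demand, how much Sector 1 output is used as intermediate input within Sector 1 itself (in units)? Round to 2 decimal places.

z_11 = 42.54

I − A =
  [   0.85    -0.30]
  [  -0.20     0.95]
det(I−A) = (0.85)(0.95) − (-0.30)(-0.20) = 0.7475
adj(I−A) = [[0.95, 0.30], [0.20, 0.85]]
(I − A)⁻¹ = adj(I−A) / det(I−A) ≈
  [   1.2709     0.4013]
  [   0.2676     1.1371]
First solve x = (I − A)⁻¹ d = adj(I−A)·d / det(I−A); in particular x_1 = (0.95·130 + 0.30·295) / 0.7475 = 212.00 / 0.7475 ≈ 283.6120.
Intermediate flow from 1 to 1: z_11 = a_11 · x_1 = 0.15 × 212.00 / 0.7475 = 31.80 / 0.7475 ≈ 42.54.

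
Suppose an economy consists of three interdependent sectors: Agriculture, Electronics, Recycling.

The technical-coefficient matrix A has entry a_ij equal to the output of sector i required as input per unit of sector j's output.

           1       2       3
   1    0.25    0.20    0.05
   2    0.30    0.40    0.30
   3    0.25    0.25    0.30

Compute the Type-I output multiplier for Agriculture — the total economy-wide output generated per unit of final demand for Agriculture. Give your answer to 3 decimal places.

m_1 = 4.488

I − A =
  [   0.75    -0.20    -0.05]
  [  -0.30     0.60    -0.30]
  [  -0.25    -0.25     0.70]
Cofactors of I−A, C_ij = (−1)^(i+j)·(minor ij) (rows/columns in the sector order above):
  C_11 = (0.60)(0.70) − (-0.30)(-0.25) = 0.3450
  C_12 = −[(-0.30)(0.70) − (-0.30)(-0.25)] = 0.2850
  C_13 = (-0.30)(-0.25) − (0.60)(-0.25) = 0.2250
  C_21 = −[(-0.20)(0.70) − (-0.05)(-0.25)] = 0.1525
  C_22 = (0.75)(0.70) − (-0.05)(-0.25) = 0.5125
  C_23 = −[(0.75)(-0.25) − (-0.20)(-0.25)] = 0.2375
  C_31 = (-0.20)(-0.30) − (-0.05)(0.60) = 0.0900
  C_32 = −[(0.75)(-0.30) − (-0.05)(-0.30)] = 0.2400
  C_33 = (0.75)(0.60) − (-0.20)(-0.30) = 0.3900
det(I−A) = Σ_j (I−A)_1j·C_1j = (0.75)(0.3450) + (-0.20)(0.2850) + (-0.05)(0.2250) = 0.1905
adj(I−A) = Cᵀ =
  [ 0.3450   0.1525   0.0900]
  [ 0.2850   0.5125   0.2400]
  [ 0.2250   0.2375   0.3900]
(I − A)⁻¹ = adj(I−A) / det(I−A) ≈
  [   1.8110     0.8005     0.4724]
  [   1.4961     2.6903     1.2598]
  [   1.1811     1.2467     2.0472]
The output multiplier for sector j is the column-j sum of the Leontief inverse (I − A)⁻¹ = adj(I−A) / det(I−A).
Column 1 of adj(I−A): (0.3450, 0.2850, 0.2250); det(I−A) = 0.1905.
m_1 = (0.3450 + 0.2850 + 0.2250) / 0.1905 = 0.855 / 0.1905 ≈ 4.488.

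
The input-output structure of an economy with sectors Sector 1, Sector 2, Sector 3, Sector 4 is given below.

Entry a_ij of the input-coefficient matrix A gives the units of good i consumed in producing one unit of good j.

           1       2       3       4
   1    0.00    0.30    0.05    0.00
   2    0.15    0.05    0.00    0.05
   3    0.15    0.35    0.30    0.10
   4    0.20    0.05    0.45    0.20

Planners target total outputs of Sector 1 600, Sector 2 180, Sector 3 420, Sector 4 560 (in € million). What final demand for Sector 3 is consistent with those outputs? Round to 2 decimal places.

I − A =
  [   1.00    -0.30    -0.05     0.00]
  [  -0.15     0.95     0.00    -0.05]
  [  -0.15    -0.35     0.70    -0.10]
  [  -0.20    -0.05    -0.45     0.80]
d = (I − A) x:
  d_1 = (+1.00)·600 + (-0.30)·180 + (-0.05)·420 + (+0.00)·560 = 525.00
  d_2 = (-0.15)·600 + (+0.95)·180 + (+0.00)·420 + (-0.05)·560 = 53.00
  d_3 = (-0.15)·600 + (-0.35)·180 + (+0.70)·420 + (-0.10)·560 = 85.00
  d_4 = (-0.20)·600 + (-0.05)·180 + (-0.45)·420 + (+0.80)·560 = 130.00

d_3 = 85.00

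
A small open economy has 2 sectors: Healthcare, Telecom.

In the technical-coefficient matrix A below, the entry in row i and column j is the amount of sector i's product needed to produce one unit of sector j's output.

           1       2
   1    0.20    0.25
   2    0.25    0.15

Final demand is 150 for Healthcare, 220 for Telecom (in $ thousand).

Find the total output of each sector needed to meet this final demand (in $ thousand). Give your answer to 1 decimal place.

I − A =
  [   0.80    -0.25]
  [  -0.25     0.85]
det(I−A) = (0.80)(0.85) − (-0.25)(-0.25) = 0.6175
adj(I−A) = [[0.85, 0.25], [0.25, 0.80]]
(I − A)⁻¹ = adj(I−A) / det(I−A) ≈
  [   1.3765     0.4049]
  [   0.4049     1.2955]
x = (I − A)⁻¹ d = adj(I−A)·d / det(I−A), with det(I−A) = 0.6175:
  x_1 = (0.85·150 + 0.25·220) / 0.6175 = 182.50 / 0.6175 ≈ 295.5
  x_2 = (0.25·150 + 0.80·220) / 0.6175 = 213.50 / 0.6175 ≈ 345.7

x_1 = 295.5, x_2 = 345.7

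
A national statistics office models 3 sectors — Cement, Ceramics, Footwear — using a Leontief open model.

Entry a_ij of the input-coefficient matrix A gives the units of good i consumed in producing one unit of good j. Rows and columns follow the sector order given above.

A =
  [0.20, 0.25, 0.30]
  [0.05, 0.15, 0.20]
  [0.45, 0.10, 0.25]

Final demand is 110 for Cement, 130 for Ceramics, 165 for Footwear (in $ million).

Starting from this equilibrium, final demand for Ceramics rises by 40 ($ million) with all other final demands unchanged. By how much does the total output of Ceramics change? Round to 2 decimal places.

I − A =
  [   0.80    -0.25    -0.30]
  [  -0.05     0.85    -0.20]
  [  -0.45    -0.10     0.75]
Cofactors of I−A, C_ij = (−1)^(i+j)·(minor ij) (rows/columns in the sector order above):
  C_11 = (0.85)(0.75) − (-0.20)(-0.10) = 0.6175
  C_12 = −[(-0.05)(0.75) − (-0.20)(-0.45)] = 0.1275
  C_13 = (-0.05)(-0.10) − (0.85)(-0.45) = 0.3875
  C_21 = −[(-0.25)(0.75) − (-0.30)(-0.10)] = 0.2175
  C_22 = (0.80)(0.75) − (-0.30)(-0.45) = 0.4650
  C_23 = −[(0.80)(-0.10) − (-0.25)(-0.45)] = 0.1925
  C_31 = (-0.25)(-0.20) − (-0.30)(0.85) = 0.3050
  C_32 = −[(0.80)(-0.20) − (-0.30)(-0.05)] = 0.1750
  C_33 = (0.80)(0.85) − (-0.25)(-0.05) = 0.6675
det(I−A) = Σ_j (I−A)_1j·C_1j = (0.80)(0.6175) + (-0.25)(0.1275) + (-0.30)(0.3875) = 0.345875
adj(I−A) = Cᵀ =
  [ 0.6175   0.2175   0.3050]
  [ 0.1275   0.4650   0.1750]
  [ 0.3875   0.1925   0.6675]
(I − A)⁻¹ = adj(I−A) / det(I−A) ≈
  [   1.7853     0.6288     0.8818]
  [   0.3686     1.3444     0.5060]
  [   1.1203     0.5566     1.9299]
Δx = (I − A)⁻¹ Δd with Δd having +40 in the Ceramics component and 0 elsewhere.
So Δx_2 = L_22 · (+40), where L_22 = adj(I−A)_22 / det(I−A) = 0.4650 / 0.345875.
Δx_2 = 0.4650 × (+40) / 0.345875 = 18.60 / 0.345875 ≈ 53.78.

Δx_2 = 53.78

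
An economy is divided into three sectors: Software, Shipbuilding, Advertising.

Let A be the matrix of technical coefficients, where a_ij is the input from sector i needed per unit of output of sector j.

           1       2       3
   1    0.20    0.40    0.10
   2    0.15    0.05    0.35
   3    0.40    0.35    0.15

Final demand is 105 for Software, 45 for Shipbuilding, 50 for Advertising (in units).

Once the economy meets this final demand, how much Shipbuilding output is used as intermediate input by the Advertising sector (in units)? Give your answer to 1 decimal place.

I − A =
  [   0.80    -0.40    -0.10]
  [  -0.15     0.95    -0.35]
  [  -0.40    -0.35     0.85]
Cofactors of I−A, C_ij = (−1)^(i+j)·(minor ij) (rows/columns in the sector order above):
  C_11 = (0.95)(0.85) − (-0.35)(-0.35) = 0.6850
  C_12 = −[(-0.15)(0.85) − (-0.35)(-0.40)] = 0.2675
  C_13 = (-0.15)(-0.35) − (0.95)(-0.40) = 0.4325
  C_21 = −[(-0.40)(0.85) − (-0.10)(-0.35)] = 0.3750
  C_22 = (0.80)(0.85) − (-0.10)(-0.40) = 0.6400
  C_23 = −[(0.80)(-0.35) − (-0.40)(-0.40)] = 0.4400
  C_31 = (-0.40)(-0.35) − (-0.10)(0.95) = 0.2350
  C_32 = −[(0.80)(-0.35) − (-0.10)(-0.15)] = 0.2950
  C_33 = (0.80)(0.95) − (-0.40)(-0.15) = 0.7000
det(I−A) = Σ_j (I−A)_1j·C_1j = (0.80)(0.6850) + (-0.40)(0.2675) + (-0.10)(0.4325) = 0.39775
adj(I−A) = Cᵀ =
  [ 0.6850   0.3750   0.2350]
  [ 0.2675   0.6400   0.2950]
  [ 0.4325   0.4400   0.7000]
(I − A)⁻¹ = adj(I−A) / det(I−A) ≈
  [   1.7222     0.9428     0.5908]
  [   0.6725     1.6091     0.7417]
  [   1.0874     1.1062     1.7599]
First solve x = (I − A)⁻¹ d = adj(I−A)·d / det(I−A); in particular x_3 = (0.4325·105 + 0.4400·45 + 0.7000·50) / 0.39775 = 100.2125 / 0.39775 ≈ 251.948.
Intermediate flow from 2 to 3: z_23 = a_23 · x_3 = 0.35 × 100.2125 / 0.39775 = 35.074375 / 0.39775 ≈ 88.2.

z_23 = 88.2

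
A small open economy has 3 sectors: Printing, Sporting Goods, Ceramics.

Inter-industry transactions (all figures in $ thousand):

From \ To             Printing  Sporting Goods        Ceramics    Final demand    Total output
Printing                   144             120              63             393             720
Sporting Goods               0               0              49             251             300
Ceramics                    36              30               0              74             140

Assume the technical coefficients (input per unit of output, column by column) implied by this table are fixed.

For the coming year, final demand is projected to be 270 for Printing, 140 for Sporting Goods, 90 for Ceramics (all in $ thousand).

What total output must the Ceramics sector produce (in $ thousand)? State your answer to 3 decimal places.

Technical coefficients a_ij = z_ij / X_j:
  a_11 = 144/720 = 0.20, a_21 = 0/720 = 0.00, a_31 = 36/720 = 0.05
  a_12 = 120/300 = 0.40, a_22 = 0/300 = 0.00, a_32 = 30/300 = 0.10
  a_13 = 63/140 = 0.45, a_23 = 49/140 = 0.35, a_33 = 0/140 = 0.00
I − A =
  [   0.80    -0.40    -0.45]
  [   0.00     1.00    -0.35]
  [  -0.05    -0.10     1.00]
Cofactors of I−A, C_ij = (−1)^(i+j)·(minor ij) (rows/columns in the sector order above):
  C_11 = (1.00)(1.00) − (-0.35)(-0.10) = 0.9650
  C_12 = −[(0.00)(1.00) − (-0.35)(-0.05)] = 0.0175
  C_13 = (0.00)(-0.10) − (1.00)(-0.05) = 0.0500
  C_21 = −[(-0.40)(1.00) − (-0.45)(-0.10)] = 0.4450
  C_22 = (0.80)(1.00) − (-0.45)(-0.05) = 0.7775
  C_23 = −[(0.80)(-0.10) − (-0.40)(-0.05)] = 0.1000
  C_31 = (-0.40)(-0.35) − (-0.45)(1.00) = 0.5900
  C_32 = −[(0.80)(-0.35) − (-0.45)(0.00)] = 0.2800
  C_33 = (0.80)(1.00) − (-0.40)(0.00) = 0.8000
det(I−A) = Σ_j (I−A)_1j·C_1j = (0.80)(0.9650) + (-0.40)(0.0175) + (-0.45)(0.0500) = 0.7425
adj(I−A) = Cᵀ =
  [ 0.9650   0.4450   0.5900]
  [ 0.0175   0.7775   0.2800]
  [ 0.0500   0.1000   0.8000]
(I − A)⁻¹ = adj(I−A) / det(I−A) ≈
  [   1.2997     0.5993     0.7946]
  [   0.0236     1.0471     0.3771]
  [   0.0673     0.1347     1.0774]
x = (I − A)⁻¹ d = adj(I−A)·d / det(I−A), with det(I−A) = 0.7425:
  x_1 = (0.9650·270 + 0.4450·140 + 0.5900·90) / 0.7425 = 375.95 / 0.7425 ≈ 506.330
  x_2 = (0.0175·270 + 0.7775·140 + 0.2800·90) / 0.7425 = 138.775 / 0.7425 ≈ 186.902
  x_3 = (0.0500·270 + 0.1000·140 + 0.8000·90) / 0.7425 = 99.50 / 0.7425 ≈ 134.007

x_3 = 134.007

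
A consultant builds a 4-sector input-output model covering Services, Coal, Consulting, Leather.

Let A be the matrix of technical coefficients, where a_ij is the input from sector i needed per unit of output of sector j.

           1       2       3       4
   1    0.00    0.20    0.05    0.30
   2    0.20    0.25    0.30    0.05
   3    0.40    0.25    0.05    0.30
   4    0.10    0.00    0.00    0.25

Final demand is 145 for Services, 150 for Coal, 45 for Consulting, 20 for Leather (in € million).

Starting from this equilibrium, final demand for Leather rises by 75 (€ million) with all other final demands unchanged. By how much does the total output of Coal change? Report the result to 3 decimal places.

I − A =
  [   1.00    -0.20    -0.05    -0.30]
  [  -0.20     0.75    -0.30    -0.05]
  [  -0.40    -0.25     0.95    -0.30]
  [  -0.10     0.00     0.00     0.75]
Compute the cofactors C_ij = (−1)^(i+j)·(3×3 minor ij) of I−A; the adjugate is their transpose:
adj(I−A) = Cᵀ =
  [ 0.478125   0.151875   0.073125   0.230625]
  [ 0.246250   0.667500   0.223750   0.232500]
  [ 0.286250   0.246000   0.509000   0.334500]
  [ 0.063750   0.020250   0.009750   0.558000]
det(I−A) = Σ_j (I−A)_1j·C_1j = (1.00)(0.478125) + (-0.20)(0.246250) + (-0.05)(0.286250) + (-0.30)(0.063750) = 0.3954375
(I − A)⁻¹ = adj(I−A) / det(I−A) ≈
  [   1.2091     0.3841     0.1849     0.5832]
  [   0.6227     1.6880     0.5658     0.5880]
  [   0.7239     0.6221     1.2872     0.8459]
  [   0.1612     0.0512     0.0247     1.4111]
Δx = (I − A)⁻¹ Δd with Δd having +75 in the Leather component and 0 elsewhere.
So Δx_2 = L_24 · (+75), where L_24 = adj(I−A)_24 / det(I−A) = 0.232500 / 0.3954375.
Δx_2 = 0.232500 × (+75) / 0.3954375 = 17.4375 / 0.3954375 ≈ 44.097.

Δx_2 = 44.097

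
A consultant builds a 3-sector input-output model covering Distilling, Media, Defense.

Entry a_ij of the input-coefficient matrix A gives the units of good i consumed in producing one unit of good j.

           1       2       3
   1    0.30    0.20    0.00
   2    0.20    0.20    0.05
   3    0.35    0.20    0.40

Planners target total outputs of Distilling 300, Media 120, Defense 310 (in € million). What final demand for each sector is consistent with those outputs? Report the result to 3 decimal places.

I − A =
  [   0.70    -0.20     0.00]
  [  -0.20     0.80    -0.05]
  [  -0.35    -0.20     0.60]
d = (I − A) x:
  d_1 = (+0.70)·300 + (-0.20)·120 + (+0.00)·310 = 186.000
  d_2 = (-0.20)·300 + (+0.80)·120 + (-0.05)·310 = 20.500
  d_3 = (-0.35)·300 + (-0.20)·120 + (+0.60)·310 = 57.000

d_1 = 186.000, d_2 = 20.500, d_3 = 57.000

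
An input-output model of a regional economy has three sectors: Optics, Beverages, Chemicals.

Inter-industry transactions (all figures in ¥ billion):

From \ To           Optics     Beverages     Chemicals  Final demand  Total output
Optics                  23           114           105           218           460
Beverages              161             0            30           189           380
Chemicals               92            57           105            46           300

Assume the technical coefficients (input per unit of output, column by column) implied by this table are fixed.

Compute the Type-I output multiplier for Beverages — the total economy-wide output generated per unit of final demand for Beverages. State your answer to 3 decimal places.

m_B = 2.264

Technical coefficients a_ij = z_ij / X_j:
  a_OO = 23/460 = 0.05, a_BO = 161/460 = 0.35, a_CO = 92/460 = 0.20
  a_OB = 114/380 = 0.30, a_BB = 0/380 = 0.00, a_CB = 57/380 = 0.15
  a_OC = 105/300 = 0.35, a_BC = 30/300 = 0.10, a_CC = 105/300 = 0.35
I − A =
  [   0.95    -0.30    -0.35]
  [  -0.35     1.00    -0.10]
  [  -0.20    -0.15     0.65]
Cofactors of I−A, C_ij = (−1)^(i+j)·(minor ij) (rows/columns in the sector order above):
  C_11 = (1.00)(0.65) − (-0.10)(-0.15) = 0.6350
  C_12 = −[(-0.35)(0.65) − (-0.10)(-0.20)] = 0.2475
  C_13 = (-0.35)(-0.15) − (1.00)(-0.20) = 0.2525
  C_21 = −[(-0.30)(0.65) − (-0.35)(-0.15)] = 0.2475
  C_22 = (0.95)(0.65) − (-0.35)(-0.20) = 0.5475
  C_23 = −[(0.95)(-0.15) − (-0.30)(-0.20)] = 0.2025
  C_31 = (-0.30)(-0.10) − (-0.35)(1.00) = 0.3800
  C_32 = −[(0.95)(-0.10) − (-0.35)(-0.35)] = 0.2175
  C_33 = (0.95)(1.00) − (-0.30)(-0.35) = 0.8450
det(I−A) = Σ_j (I−A)_1j·C_1j = (0.95)(0.6350) + (-0.30)(0.2475) + (-0.35)(0.2525) = 0.440625
adj(I−A) = Cᵀ =
  [ 0.6350   0.2475   0.3800]
  [ 0.2475   0.5475   0.2175]
  [ 0.2525   0.2025   0.8450]
(I − A)⁻¹ = adj(I−A) / det(I−A) ≈
  [   1.4411     0.5617     0.8624]
  [   0.5617     1.2426     0.4936]
  [   0.5730     0.4596     1.9177]
The output multiplier for sector j is the column-j sum of the Leontief inverse (I − A)⁻¹ = adj(I−A) / det(I−A).
Column B of adj(I−A): (0.2475, 0.5475, 0.2025); det(I−A) = 0.440625.
m_B = (0.2475 + 0.5475 + 0.2025) / 0.440625 = 0.9975 / 0.440625 ≈ 2.264.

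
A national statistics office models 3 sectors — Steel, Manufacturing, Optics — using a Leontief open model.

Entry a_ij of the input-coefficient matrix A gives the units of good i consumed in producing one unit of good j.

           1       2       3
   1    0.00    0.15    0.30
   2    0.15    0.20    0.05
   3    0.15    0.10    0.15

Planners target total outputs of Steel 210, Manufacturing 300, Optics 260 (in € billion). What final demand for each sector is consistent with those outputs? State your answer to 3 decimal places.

d_1 = 87.000, d_2 = 195.500, d_3 = 159.500

I − A =
  [   1.00    -0.15    -0.30]
  [  -0.15     0.80    -0.05]
  [  -0.15    -0.10     0.85]
d = (I − A) x:
  d_1 = (+1.00)·210 + (-0.15)·300 + (-0.30)·260 = 87.000
  d_2 = (-0.15)·210 + (+0.80)·300 + (-0.05)·260 = 195.500
  d_3 = (-0.15)·210 + (-0.10)·300 + (+0.85)·260 = 159.500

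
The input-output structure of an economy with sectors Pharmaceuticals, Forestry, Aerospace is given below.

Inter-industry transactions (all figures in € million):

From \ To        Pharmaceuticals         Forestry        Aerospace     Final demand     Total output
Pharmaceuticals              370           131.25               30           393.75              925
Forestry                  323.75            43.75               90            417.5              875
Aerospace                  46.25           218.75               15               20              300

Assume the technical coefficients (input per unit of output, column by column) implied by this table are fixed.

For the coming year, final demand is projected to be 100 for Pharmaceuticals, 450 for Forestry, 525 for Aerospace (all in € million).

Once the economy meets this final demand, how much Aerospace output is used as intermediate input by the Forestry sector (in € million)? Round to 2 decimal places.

Technical coefficients a_ij = z_ij / X_j:
  a_PP = 370/925 = 0.40, a_FP = 323.75/925 = 0.35, a_AP = 46.25/925 = 0.05
  a_PF = 131.25/875 = 0.15, a_FF = 43.75/875 = 0.05, a_AF = 218.75/875 = 0.25
  a_PA = 30/300 = 0.10, a_FA = 90/300 = 0.30, a_AA = 15/300 = 0.05
I − A =
  [   0.60    -0.15    -0.10]
  [  -0.35     0.95    -0.30]
  [  -0.05    -0.25     0.95]
Cofactors of I−A, C_ij = (−1)^(i+j)·(minor ij) (rows/columns in the sector order above):
  C_11 = (0.95)(0.95) − (-0.30)(-0.25) = 0.8275
  C_12 = −[(-0.35)(0.95) − (-0.30)(-0.05)] = 0.3475
  C_13 = (-0.35)(-0.25) − (0.95)(-0.05) = 0.1350
  C_21 = −[(-0.15)(0.95) − (-0.10)(-0.25)] = 0.1675
  C_22 = (0.60)(0.95) − (-0.10)(-0.05) = 0.5650
  C_23 = −[(0.60)(-0.25) − (-0.15)(-0.05)] = 0.1575
  C_31 = (-0.15)(-0.30) − (-0.10)(0.95) = 0.1400
  C_32 = −[(0.60)(-0.30) − (-0.10)(-0.35)] = 0.2150
  C_33 = (0.60)(0.95) − (-0.15)(-0.35) = 0.5175
det(I−A) = Σ_j (I−A)_1j·C_1j = (0.60)(0.8275) + (-0.15)(0.3475) + (-0.10)(0.1350) = 0.430875
adj(I−A) = Cᵀ =
  [ 0.8275   0.1675   0.1400]
  [ 0.3475   0.5650   0.2150]
  [ 0.1350   0.1575   0.5175]
(I − A)⁻¹ = adj(I−A) / det(I−A) ≈
  [   1.9205     0.3887     0.3249]
  [   0.8065     1.3113     0.4990]
  [   0.3133     0.3655     1.2010]
First solve x = (I − A)⁻¹ d = adj(I−A)·d / det(I−A); in particular x_F = (0.3475·100 + 0.5650·450 + 0.2150·525) / 0.430875 = 401.875 / 0.430875 ≈ 932.6951.
Intermediate flow from A to F: z_AF = a_AF · x_F = 0.25 × 401.875 / 0.430875 = 100.46875 / 0.430875 ≈ 233.17.

z_AF = 233.17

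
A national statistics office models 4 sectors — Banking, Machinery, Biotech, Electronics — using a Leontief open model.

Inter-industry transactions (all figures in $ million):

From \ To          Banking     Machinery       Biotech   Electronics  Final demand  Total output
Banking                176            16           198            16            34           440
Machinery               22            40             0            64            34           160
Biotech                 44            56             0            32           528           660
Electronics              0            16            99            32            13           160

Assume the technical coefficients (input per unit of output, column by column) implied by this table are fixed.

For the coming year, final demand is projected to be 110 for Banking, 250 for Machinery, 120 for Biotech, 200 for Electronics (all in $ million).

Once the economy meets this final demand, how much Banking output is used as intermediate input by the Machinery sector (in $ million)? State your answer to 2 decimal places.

z_12 = 59.19

Technical coefficients a_ij = z_ij / X_j:
  a_11 = 176/440 = 0.40, a_21 = 22/440 = 0.05, a_31 = 44/440 = 0.10, a_41 = 0/440 = 0.00
  a_12 = 16/160 = 0.10, a_22 = 40/160 = 0.25, a_32 = 56/160 = 0.35, a_42 = 16/160 = 0.10
  a_13 = 198/660 = 0.30, a_23 = 0/660 = 0.00, a_33 = 0/660 = 0.00, a_43 = 99/660 = 0.15
  a_14 = 16/160 = 0.10, a_24 = 64/160 = 0.40, a_34 = 32/160 = 0.20, a_44 = 32/160 = 0.20
I − A =
  [   0.60    -0.10    -0.30    -0.10]
  [  -0.05     0.75     0.00    -0.40]
  [  -0.10    -0.35     1.00    -0.20]
  [   0.00    -0.10    -0.15     0.80]
Compute the cofactors C_ij = (−1)^(i+j)·(3×3 minor ij) of I−A; the adjugate is their transpose:
adj(I−A) = Cᵀ =
  [ 0.516500   0.182250   0.185250   0.202000]
  [ 0.044500   0.436500   0.048750   0.236000]
  [ 0.071000   0.189000   0.331500   0.186250]
  [ 0.018875   0.090000   0.068250   0.417250]
det(I−A) = Σ_j (I−A)_1j·C_1j = (0.60)(0.516500) + (-0.10)(0.044500) + (-0.30)(0.071000) + (-0.10)(0.018875) = 0.2822625
(I − A)⁻¹ = adj(I−A) / det(I−A) ≈
  [   1.8299     0.6457     0.6563     0.7156]
  [   0.1577     1.5464     0.1727     0.8361]
  [   0.2515     0.6696     1.1744     0.6598]
  [   0.0669     0.3189     0.2418     1.4782]
First solve x = (I − A)⁻¹ d = adj(I−A)·d / det(I−A); in particular x_2 = (0.044500·110 + 0.436500·250 + 0.048750·120 + 0.236000·200) / 0.2822625 = 167.07 / 0.2822625 ≈ 591.8958.
Intermediate flow from 1 to 2: z_12 = a_12 · x_2 = 0.10 × 167.07 / 0.2822625 = 16.707 / 0.2822625 ≈ 59.19.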